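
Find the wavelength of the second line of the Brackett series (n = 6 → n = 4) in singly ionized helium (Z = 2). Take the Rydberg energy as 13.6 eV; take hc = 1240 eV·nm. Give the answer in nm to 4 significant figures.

656.5 nm

The Brackett series terminates on n_f = 4; the second line has n_i = 4+2 = 6.
ΔE = 54.40 × (1/4² − 1/6²) = 1.889 eV.
λ = 1240 / 1.889 = 656.5 nm.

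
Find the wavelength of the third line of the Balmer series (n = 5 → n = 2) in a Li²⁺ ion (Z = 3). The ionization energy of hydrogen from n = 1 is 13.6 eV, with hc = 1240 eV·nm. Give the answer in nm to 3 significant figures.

The Balmer series terminates on n_f = 2; the third line has n_i = 2+3 = 5.
ΔE = 122.4 × (1/2² − 1/5²) = 25.70 eV.
λ = 1240 / 25.70 = 48.2 nm.

48.2 nm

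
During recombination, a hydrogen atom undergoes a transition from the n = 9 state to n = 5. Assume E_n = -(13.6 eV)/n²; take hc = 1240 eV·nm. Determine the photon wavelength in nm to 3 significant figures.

ΔE = 13.60 × (1/5² − 1/9²) = 13.60 × 0.02765 = 0.3761 eV.
λ = hc/ΔE = 1240 / 0.3761 = 3300 nm.
This line belongs to the Pfund series.

3300 nm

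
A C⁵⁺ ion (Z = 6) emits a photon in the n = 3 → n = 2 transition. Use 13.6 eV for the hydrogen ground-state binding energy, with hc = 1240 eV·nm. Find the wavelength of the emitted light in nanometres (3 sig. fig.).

18.2 nm

For Z = 6 the level energies scale as Z², so the effective Rydberg energy is 13.6 × 36 = 489.6 eV.
ΔE = 489.6 × (1/2² − 1/3²) = 489.6 × 0.1389 = 68.00 eV.
λ = hc/ΔE = 1240 / 68.00 = 18.2 nm.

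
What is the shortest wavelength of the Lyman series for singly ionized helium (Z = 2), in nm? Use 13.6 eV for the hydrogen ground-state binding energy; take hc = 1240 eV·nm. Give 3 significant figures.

The Lyman series has lower level n_f = 1; the series limit corresponds to n_i → ∞.
ΔE_max = 13.6 × 4 / 1² = 54.40 eV.
λ_min = 1240 / 54.40 = 22.8 nm.

22.8 nm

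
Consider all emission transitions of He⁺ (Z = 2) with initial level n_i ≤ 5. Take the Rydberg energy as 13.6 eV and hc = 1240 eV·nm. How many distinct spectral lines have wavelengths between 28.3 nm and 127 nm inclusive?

Enumerate all n_i → n_f pairs with 1 ≤ n_f < n_i ≤ 5 and compute λ = 1240 / [13.6·4·(1/n_f² − 1/n_i²)].
Lines falling in [28.3, 127] nm: 2→1 (30.39 nm), 5→2 (108.5 nm), 4→2 (121.6 nm).

3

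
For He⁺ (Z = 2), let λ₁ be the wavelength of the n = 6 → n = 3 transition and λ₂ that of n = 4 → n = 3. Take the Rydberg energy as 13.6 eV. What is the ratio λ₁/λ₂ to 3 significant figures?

λ ∝ 1/ΔE ∝ 1/(1/n_f² − 1/n_i²), and the Z² and hc factors cancel in the ratio.
λ₁/λ₂ = (1/3² − 1/4²)/(1/3² − 1/6²) = 0.04861/0.08333 = 0.583.

0.583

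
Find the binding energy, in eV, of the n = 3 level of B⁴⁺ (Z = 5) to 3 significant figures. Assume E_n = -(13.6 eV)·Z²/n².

37.8 eV

E_n = −13.6 Z²/n² = −340.0/n² eV for Z = 5.
E_3 = −340.0/9 = −37.8 eV, so ionization (to E = 0) requires 37.8 eV.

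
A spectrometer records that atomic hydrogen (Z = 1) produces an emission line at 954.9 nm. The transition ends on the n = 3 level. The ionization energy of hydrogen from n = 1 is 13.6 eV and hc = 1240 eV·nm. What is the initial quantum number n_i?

The photon energy is ΔE = hc/λ = 1240 / 954.9 = 1.299 eV.
With Z = 1, ΔE = 13.60 × (1/n_f² − 1/n_i²), so 1/n_f² − 1/n_i² = 0.09548.
With n_f = 3: 1/n_i² = 1/9 − 0.09548 = 0.01563, so n_i ≈ 8.00.

n_i = 8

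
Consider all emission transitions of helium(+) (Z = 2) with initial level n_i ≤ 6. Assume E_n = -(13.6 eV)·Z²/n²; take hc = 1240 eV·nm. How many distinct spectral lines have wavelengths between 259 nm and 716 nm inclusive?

Enumerate all n_i → n_f pairs with 1 ≤ n_f < n_i ≤ 6 and compute λ = 1240 / [13.6·4·(1/n_f² − 1/n_i²)].
Lines falling in [259, 716] nm: 6→3 (273.5 nm), 5→3 (320.5 nm), 4→3 (468.9 nm), 6→4 (656.5 nm).

4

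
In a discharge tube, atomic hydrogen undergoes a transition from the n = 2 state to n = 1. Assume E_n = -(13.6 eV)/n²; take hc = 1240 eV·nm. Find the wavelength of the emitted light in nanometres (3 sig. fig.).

122 nm

ΔE = 13.60 × (1/1² − 1/2²) = 13.60 × 0.7500 = 10.20 eV.
λ = hc/ΔE = 1240 / 10.20 = 122 nm.
This line belongs to the Lyman series.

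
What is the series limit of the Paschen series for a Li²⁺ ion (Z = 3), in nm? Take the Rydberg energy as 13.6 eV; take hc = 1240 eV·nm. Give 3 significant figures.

The Paschen series has lower level n_f = 3; the series limit corresponds to n_i → ∞.
ΔE_max = 13.6 × 9 / 3² = 13.60 eV.
λ_min = 1240 / 13.60 = 91.2 nm.

91.2 nm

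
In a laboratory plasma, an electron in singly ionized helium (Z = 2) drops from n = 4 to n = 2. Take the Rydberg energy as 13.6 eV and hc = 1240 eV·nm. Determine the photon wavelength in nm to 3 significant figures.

For Z = 2 the level energies scale as Z², so the effective Rydberg energy is 13.6 × 4 = 54.40 eV.
ΔE = 54.40 × (1/2² − 1/4²) = 54.40 × 0.1875 = 10.20 eV.
λ = hc/ΔE = 1240 / 10.20 = 122 nm.

122 nm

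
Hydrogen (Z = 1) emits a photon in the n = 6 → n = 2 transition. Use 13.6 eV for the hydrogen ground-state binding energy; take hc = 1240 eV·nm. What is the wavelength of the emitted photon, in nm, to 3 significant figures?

410 nm

ΔE = 13.60 × (1/2² − 1/6²) = 13.60 × 0.2222 = 3.022 eV.
λ = hc/ΔE = 1240 / 3.022 = 410 nm.
This line belongs to the Balmer series.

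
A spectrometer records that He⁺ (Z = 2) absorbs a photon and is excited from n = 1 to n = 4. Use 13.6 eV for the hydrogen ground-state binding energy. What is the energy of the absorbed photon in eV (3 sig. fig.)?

The Bohr energies scale as Z², so for Z = 2: E_n = −54.40/n² eV.
E_4 = −54.40/16 = −3.400 eV and E_1 = −54.40/1 = −54.40 eV.
The photon energy is |E_4 − E_1| = 51.0 eV.

51.0 eV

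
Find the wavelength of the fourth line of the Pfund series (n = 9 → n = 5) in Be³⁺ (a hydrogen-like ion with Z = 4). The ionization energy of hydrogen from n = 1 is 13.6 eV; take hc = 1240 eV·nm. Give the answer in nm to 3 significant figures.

206 nm

The Pfund series terminates on n_f = 5; the fourth line has n_i = 5+4 = 9.
ΔE = 217.6 × (1/5² − 1/9²) = 6.018 eV.
λ = 1240 / 6.018 = 206 nm.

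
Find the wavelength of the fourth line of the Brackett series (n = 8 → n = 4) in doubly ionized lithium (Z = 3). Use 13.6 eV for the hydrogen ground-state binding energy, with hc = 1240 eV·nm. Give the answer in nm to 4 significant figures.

216.1 nm

The Brackett series terminates on n_f = 4; the fourth line has n_i = 4+4 = 8.
ΔE = 122.4 × (1/4² − 1/8²) = 5.738 eV.
λ = 1240 / 5.738 = 216.1 nm.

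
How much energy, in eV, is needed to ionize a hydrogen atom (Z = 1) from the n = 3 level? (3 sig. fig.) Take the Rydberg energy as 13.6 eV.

E_3 = −13.60/9 = −1.51 eV, so ionization (to E = 0) requires 1.51 eV.

1.51 eV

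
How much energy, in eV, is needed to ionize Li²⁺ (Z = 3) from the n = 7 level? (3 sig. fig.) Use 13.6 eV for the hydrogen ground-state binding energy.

E_n = −13.6 Z²/n² = −122.4/n² eV for Z = 3.
E_7 = −122.4/49 = −2.50 eV, so ionization (to E = 0) requires 2.50 eV.

2.50 eV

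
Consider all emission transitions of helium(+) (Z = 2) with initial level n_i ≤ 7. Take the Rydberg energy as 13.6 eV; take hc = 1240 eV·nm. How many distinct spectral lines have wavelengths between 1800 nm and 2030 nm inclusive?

1

Enumerate all n_i → n_f pairs with 1 ≤ n_f < n_i ≤ 7 and compute λ = 1240 / [13.6·4·(1/n_f² − 1/n_i²)].
Lines falling in [1800, 2030] nm: 6→5 (1865 nm).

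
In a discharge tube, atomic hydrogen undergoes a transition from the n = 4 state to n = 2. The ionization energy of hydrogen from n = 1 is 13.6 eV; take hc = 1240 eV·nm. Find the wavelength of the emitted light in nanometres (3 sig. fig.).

486 nm

ΔE = 13.60 × (1/2² − 1/4²) = 13.60 × 0.1875 = 2.550 eV.
λ = hc/ΔE = 1240 / 2.550 = 486 nm.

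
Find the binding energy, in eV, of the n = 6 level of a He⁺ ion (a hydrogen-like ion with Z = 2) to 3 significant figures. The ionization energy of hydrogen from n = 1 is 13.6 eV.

1.51 eV

E_n = −13.6 Z²/n² = −54.40/n² eV for Z = 2.
E_6 = −54.40/36 = −1.51 eV, so ionization (to E = 0) requires 1.51 eV.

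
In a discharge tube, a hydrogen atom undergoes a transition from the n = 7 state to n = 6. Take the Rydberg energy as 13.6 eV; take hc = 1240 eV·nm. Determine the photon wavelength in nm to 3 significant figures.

ΔE = 13.60 × (1/6² − 1/7²) = 13.60 × 0.007370 = 0.1002 eV.
λ = hc/ΔE = 1240 / 0.1002 = 12400 nm.

12400 nm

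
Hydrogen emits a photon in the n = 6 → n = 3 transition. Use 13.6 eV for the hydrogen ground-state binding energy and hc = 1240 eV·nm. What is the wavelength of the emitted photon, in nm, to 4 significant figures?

ΔE = 13.60 × (1/3² − 1/6²) = 13.60 × 0.08333 = 1.133 eV.
λ = hc/ΔE = 1240 / 1.133 = 1094 nm.
This line belongs to the Paschen series.

1094 nm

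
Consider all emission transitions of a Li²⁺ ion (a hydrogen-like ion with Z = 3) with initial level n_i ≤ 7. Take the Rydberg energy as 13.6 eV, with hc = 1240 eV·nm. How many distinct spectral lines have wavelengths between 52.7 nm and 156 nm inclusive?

Enumerate all n_i → n_f pairs with 1 ≤ n_f < n_i ≤ 7 and compute λ = 1240 / [13.6·9·(1/n_f² − 1/n_i²)].
Lines falling in [52.7, 156] nm: 4→2 (54.03 nm), 3→2 (72.94 nm), 7→3 (111.7 nm), 6→3 (121.6 nm), 5→3 (142.5 nm).

5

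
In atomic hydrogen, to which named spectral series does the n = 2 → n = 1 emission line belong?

The series is set by the lower level: n_f = 1 is the Lyman series.

Lyman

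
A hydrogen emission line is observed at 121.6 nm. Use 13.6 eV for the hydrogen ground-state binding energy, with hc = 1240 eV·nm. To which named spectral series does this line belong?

ΔE = 1240/121.6 = 10.20 eV.
This matches 13.6 × (1/1² − 1/2²), so n_f = 1: the Lyman series.

Lyman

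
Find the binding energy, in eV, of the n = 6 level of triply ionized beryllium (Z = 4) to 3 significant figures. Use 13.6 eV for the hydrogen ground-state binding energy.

6.04 eV

E_n = −13.6 Z²/n² = −217.6/n² eV for Z = 4.
E_6 = −217.6/36 = −6.04 eV, so ionization (to E = 0) requires 6.04 eV.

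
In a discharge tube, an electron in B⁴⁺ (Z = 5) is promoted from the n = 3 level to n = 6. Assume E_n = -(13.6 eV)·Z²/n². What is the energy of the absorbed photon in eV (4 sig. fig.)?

The Bohr energies scale as Z², so for Z = 5: E_n = −340.0/n² eV.
E_6 = −340.0/36 = −9.444 eV and E_3 = −340.0/9 = −37.78 eV.
The photon energy is |E_6 − E_3| = 28.33 eV.

28.33 eV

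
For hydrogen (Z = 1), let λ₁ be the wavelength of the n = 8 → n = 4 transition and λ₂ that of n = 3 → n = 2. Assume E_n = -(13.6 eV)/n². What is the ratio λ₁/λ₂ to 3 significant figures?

λ ∝ 1/ΔE ∝ 1/(1/n_f² − 1/n_i²), and the Z² and hc factors cancel in the ratio.
λ₁/λ₂ = (1/2² − 1/3²)/(1/4² − 1/8²) = 0.1389/0.04688 = 2.96.

2.96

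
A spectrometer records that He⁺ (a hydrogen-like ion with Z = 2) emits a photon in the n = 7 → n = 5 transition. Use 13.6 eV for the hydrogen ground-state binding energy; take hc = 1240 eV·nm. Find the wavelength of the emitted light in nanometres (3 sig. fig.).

1160 nm

For Z = 2 the level energies scale as Z², so the effective Rydberg energy is 13.6 × 4 = 54.40 eV.
ΔE = 54.40 × (1/5² − 1/7²) = 54.40 × 0.01959 = 1.066 eV.
λ = hc/ΔE = 1240 / 1.066 = 1160 nm.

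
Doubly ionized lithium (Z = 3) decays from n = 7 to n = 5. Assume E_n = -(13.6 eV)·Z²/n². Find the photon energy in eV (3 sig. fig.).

2.40 eV

The Bohr energies scale as Z², so for Z = 3: E_n = −122.4/n² eV.
E_7 = −122.4/49 = −2.498 eV and E_5 = −122.4/25 = −4.896 eV.
The photon energy is |E_7 − E_5| = 2.40 eV.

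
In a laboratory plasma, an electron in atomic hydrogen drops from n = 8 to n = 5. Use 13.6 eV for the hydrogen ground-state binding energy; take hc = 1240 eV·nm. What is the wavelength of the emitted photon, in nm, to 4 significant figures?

ΔE = 13.60 × (1/5² − 1/8²) = 13.60 × 0.02438 = 0.3315 eV.
λ = hc/ΔE = 1240 / 0.3315 = 3741 nm.
This line belongs to the Pfund series.

3741 nm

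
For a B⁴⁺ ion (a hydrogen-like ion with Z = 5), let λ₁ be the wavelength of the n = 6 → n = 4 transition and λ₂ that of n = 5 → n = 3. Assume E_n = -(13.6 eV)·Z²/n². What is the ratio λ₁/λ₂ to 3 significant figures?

λ ∝ 1/ΔE ∝ 1/(1/n_f² − 1/n_i²), and the Z² and hc factors cancel in the ratio.
λ₁/λ₂ = (1/3² − 1/5²)/(1/4² − 1/6²) = 0.07111/0.03472 = 2.05.

2.05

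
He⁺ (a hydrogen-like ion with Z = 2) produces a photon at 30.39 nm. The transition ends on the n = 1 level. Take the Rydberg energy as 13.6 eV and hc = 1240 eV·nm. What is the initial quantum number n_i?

n_i = 2

The photon energy is ΔE = hc/λ = 1240 / 30.39 = 40.80 eV.
With Z = 2, ΔE = 54.40 × (1/n_f² − 1/n_i²), so 1/n_f² − 1/n_i² = 0.7501.
With n_f = 1: 1/n_i² = 1/1 − 0.7501 = 0.2499, so n_i ≈ 2.00.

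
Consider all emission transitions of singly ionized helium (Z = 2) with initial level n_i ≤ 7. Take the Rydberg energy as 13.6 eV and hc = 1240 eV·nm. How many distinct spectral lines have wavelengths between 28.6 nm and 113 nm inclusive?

Enumerate all n_i → n_f pairs with 1 ≤ n_f < n_i ≤ 7 and compute λ = 1240 / [13.6·4·(1/n_f² − 1/n_i²)].
Lines falling in [28.6, 113] nm: 2→1 (30.39 nm), 7→2 (99.28 nm), 6→2 (102.6 nm), 5→2 (108.5 nm).

4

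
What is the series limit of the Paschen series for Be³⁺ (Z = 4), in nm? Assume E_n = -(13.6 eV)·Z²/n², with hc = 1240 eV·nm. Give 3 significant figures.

The Paschen series has lower level n_f = 3; the series limit corresponds to n_i → ∞.
ΔE_max = 13.6 × 16 / 3² = 24.18 eV.
λ_min = 1240 / 24.18 = 51.3 nm.

51.3 nm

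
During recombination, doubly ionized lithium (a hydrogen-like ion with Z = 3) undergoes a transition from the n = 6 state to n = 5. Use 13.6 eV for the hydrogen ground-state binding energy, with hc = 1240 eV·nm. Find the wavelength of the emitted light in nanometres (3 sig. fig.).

For Z = 3 the level energies scale as Z², so the effective Rydberg energy is 13.6 × 9 = 122.4 eV.
ΔE = 122.4 × (1/5² − 1/6²) = 122.4 × 0.01222 = 1.496 eV.
λ = hc/ΔE = 1240 / 1.496 = 829 nm.

829 nm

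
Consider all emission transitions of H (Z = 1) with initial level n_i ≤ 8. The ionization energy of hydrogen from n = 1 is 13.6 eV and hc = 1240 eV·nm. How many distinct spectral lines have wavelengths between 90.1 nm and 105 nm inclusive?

6

Enumerate all n_i → n_f pairs with 1 ≤ n_f < n_i ≤ 8 and compute λ = 1240 / [13.6·1·(1/n_f² − 1/n_i²)].
Lines falling in [90.1, 105] nm: 8→1 (92.62 nm), 7→1 (93.08 nm), 6→1 (93.78 nm), 5→1 (94.98 nm), 4→1 (97.25 nm), 3→1 (102.6 nm).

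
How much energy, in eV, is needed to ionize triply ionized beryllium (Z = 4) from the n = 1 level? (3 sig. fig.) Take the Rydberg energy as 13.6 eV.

218 eV

E_n = −13.6 Z²/n² = −217.6/n² eV for Z = 4.
E_1 = −217.6/1 = −218 eV, so ionization (to E = 0) requires 218 eV.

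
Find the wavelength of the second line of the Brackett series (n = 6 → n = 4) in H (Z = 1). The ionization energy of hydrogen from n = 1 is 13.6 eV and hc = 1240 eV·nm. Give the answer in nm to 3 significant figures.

The Brackett series terminates on n_f = 4; the second line has n_i = 4+2 = 6.
ΔE = 13.60 × (1/4² − 1/6²) = 0.4722 eV.
λ = 1240 / 0.4722 = 2630 nm.

2630 nm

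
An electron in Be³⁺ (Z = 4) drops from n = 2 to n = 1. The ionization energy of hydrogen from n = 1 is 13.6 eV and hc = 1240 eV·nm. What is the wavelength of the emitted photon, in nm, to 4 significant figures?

For Z = 4 the level energies scale as Z², so the effective Rydberg energy is 13.6 × 16 = 217.6 eV.
ΔE = 217.6 × (1/1² − 1/2²) = 217.6 × 0.7500 = 163.2 eV.
λ = hc/ΔE = 1240 / 163.2 = 7.598 nm.

7.598 nm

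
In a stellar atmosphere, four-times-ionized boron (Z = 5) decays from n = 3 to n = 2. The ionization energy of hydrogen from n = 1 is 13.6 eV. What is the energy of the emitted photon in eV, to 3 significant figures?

47.2 eV

The Bohr energies scale as Z², so for Z = 5: E_n = −340.0/n² eV.
E_3 = −340.0/9 = −37.78 eV and E_2 = −340.0/4 = −85.00 eV.
The photon energy is |E_3 − E_2| = 47.2 eV.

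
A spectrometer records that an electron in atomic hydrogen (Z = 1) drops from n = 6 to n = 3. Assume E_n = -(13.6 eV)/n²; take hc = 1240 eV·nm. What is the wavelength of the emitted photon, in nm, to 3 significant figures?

1090 nm

ΔE = 13.60 × (1/3² − 1/6²) = 13.60 × 0.08333 = 1.133 eV.
λ = hc/ΔE = 1240 / 1.133 = 1090 nm.
This line belongs to the Paschen series.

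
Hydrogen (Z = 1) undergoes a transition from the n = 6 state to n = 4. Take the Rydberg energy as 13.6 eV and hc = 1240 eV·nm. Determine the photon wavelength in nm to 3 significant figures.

2630 nm

ΔE = 13.60 × (1/4² − 1/6²) = 13.60 × 0.03472 = 0.4722 eV.
λ = hc/ΔE = 1240 / 0.4722 = 2630 nm.
This line belongs to the Brackett series.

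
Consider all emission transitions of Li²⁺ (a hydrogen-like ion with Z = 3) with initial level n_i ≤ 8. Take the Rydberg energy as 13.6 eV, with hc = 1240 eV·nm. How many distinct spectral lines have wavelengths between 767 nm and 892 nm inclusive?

2

Enumerate all n_i → n_f pairs with 1 ≤ n_f < n_i ≤ 8 and compute λ = 1240 / [13.6·9·(1/n_f² − 1/n_i²)].
Lines falling in [767, 892] nm: 6→5 (828.9 nm), 8→6 (833.6 nm).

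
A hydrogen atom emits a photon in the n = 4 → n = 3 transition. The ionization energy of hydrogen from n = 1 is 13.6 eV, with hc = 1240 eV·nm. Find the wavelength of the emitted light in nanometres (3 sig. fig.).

ΔE = 13.60 × (1/3² − 1/4²) = 13.60 × 0.04861 = 0.6611 eV.
λ = hc/ΔE = 1240 / 0.6611 = 1880 nm.

1880 nm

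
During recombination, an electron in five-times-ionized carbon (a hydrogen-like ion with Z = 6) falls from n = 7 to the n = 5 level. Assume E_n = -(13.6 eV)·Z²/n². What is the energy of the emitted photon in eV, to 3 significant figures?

The Bohr energies scale as Z², so for Z = 6: E_n = −489.6/n² eV.
E_7 = −489.6/49 = −9.992 eV and E_5 = −489.6/25 = −19.58 eV.
The photon energy is |E_7 − E_5| = 9.59 eV.

9.59 eV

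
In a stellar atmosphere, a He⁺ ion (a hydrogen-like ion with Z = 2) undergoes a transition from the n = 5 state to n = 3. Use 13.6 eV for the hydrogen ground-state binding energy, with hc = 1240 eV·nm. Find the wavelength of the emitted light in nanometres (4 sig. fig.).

For Z = 2 the level energies scale as Z², so the effective Rydberg energy is 13.6 × 4 = 54.40 eV.
ΔE = 54.40 × (1/3² − 1/5²) = 54.40 × 0.07111 = 3.868 eV.
λ = hc/ΔE = 1240 / 3.868 = 320.5 nm.

320.5 nm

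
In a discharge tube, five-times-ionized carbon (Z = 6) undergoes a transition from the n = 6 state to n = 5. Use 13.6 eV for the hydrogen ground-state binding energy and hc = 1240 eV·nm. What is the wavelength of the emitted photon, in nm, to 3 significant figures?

For Z = 6 the level energies scale as Z², so the effective Rydberg energy is 13.6 × 36 = 489.6 eV.
ΔE = 489.6 × (1/5² − 1/6²) = 489.6 × 0.01222 = 5.984 eV.
λ = hc/ΔE = 1240 / 5.984 = 207 nm.

207 nm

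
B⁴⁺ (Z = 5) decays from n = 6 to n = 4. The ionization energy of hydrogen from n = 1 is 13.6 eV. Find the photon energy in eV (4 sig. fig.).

The Bohr energies scale as Z², so for Z = 5: E_n = −340.0/n² eV.
E_6 = −340.0/36 = −9.444 eV and E_4 = −340.0/16 = −21.25 eV.
The photon energy is |E_6 − E_4| = 11.81 eV.

11.81 eV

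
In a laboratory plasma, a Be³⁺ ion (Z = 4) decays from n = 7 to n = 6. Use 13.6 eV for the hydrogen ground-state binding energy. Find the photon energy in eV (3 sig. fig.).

1.60 eV

The Bohr energies scale as Z², so for Z = 4: E_n = −217.6/n² eV.
E_7 = −217.6/49 = −4.441 eV and E_6 = −217.6/36 = −6.044 eV.
The photon energy is |E_7 − E_6| = 1.60 eV.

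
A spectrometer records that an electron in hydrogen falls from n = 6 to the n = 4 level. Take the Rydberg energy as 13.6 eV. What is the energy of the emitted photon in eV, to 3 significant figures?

E_6 = −13.60/36 = −0.3778 eV and E_4 = −13.60/16 = −0.8500 eV.
The photon energy is |E_6 − E_4| = 0.472 eV.

0.472 eV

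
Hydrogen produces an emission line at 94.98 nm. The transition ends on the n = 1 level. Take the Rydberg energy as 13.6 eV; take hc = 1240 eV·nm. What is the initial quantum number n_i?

n_i = 5

The photon energy is ΔE = hc/λ = 1240 / 94.98 = 13.06 eV.
With Z = 1, ΔE = 13.60 × (1/n_f² − 1/n_i²), so 1/n_f² − 1/n_i² = 0.9600.
With n_f = 1: 1/n_i² = 1/1 − 0.9600 = 0.04005, so n_i ≈ 5.00.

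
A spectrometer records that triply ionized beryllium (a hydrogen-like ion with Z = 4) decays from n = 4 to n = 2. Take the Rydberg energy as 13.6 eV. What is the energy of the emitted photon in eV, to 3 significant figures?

The Bohr energies scale as Z², so for Z = 4: E_n = −217.6/n² eV.
E_4 = −217.6/16 = −13.60 eV and E_2 = −217.6/4 = −54.40 eV.
The photon energy is |E_4 − E_2| = 40.8 eV.

40.8 eV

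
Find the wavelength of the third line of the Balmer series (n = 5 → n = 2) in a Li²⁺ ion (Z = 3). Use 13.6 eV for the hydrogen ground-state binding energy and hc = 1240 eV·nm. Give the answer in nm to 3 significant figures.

The Balmer series terminates on n_f = 2; the third line has n_i = 2+3 = 5.
ΔE = 122.4 × (1/2² − 1/5²) = 25.70 eV.
λ = 1240 / 25.70 = 48.2 nm.

48.2 nm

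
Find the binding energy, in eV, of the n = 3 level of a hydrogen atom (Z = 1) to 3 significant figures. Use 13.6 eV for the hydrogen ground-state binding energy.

E_3 = −13.60/9 = −1.51 eV, so ionization (to E = 0) requires 1.51 eV.

1.51 eV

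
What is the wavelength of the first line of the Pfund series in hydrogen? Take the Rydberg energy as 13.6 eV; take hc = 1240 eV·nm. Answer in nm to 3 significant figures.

7460 nm

The Pfund series terminates on n_f = 5; the first line has n_i = 5+1 = 6.
ΔE = 13.60 × (1/5² − 1/6²) = 0.1662 eV.
λ = 1240 / 0.1662 = 7460 nm.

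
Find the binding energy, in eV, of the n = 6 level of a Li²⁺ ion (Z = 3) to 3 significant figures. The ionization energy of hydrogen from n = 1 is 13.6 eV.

3.40 eV

E_n = −13.6 Z²/n² = −122.4/n² eV for Z = 3.
E_6 = −122.4/36 = −3.40 eV, so ionization (to E = 0) requires 3.40 eV.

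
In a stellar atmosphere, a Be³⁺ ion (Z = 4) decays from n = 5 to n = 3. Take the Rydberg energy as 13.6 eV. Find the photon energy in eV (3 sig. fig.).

The Bohr energies scale as Z², so for Z = 4: E_n = −217.6/n² eV.
E_5 = −217.6/25 = −8.704 eV and E_3 = −217.6/9 = −24.18 eV.
The photon energy is |E_5 − E_3| = 15.5 eV.

15.5 eV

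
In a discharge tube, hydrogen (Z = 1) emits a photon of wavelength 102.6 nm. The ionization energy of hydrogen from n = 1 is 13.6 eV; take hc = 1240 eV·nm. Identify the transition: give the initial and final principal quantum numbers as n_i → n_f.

The photon energy is ΔE = hc/λ = 1240 / 102.6 = 12.09 eV.
With Z = 1, ΔE = 13.60 × (1/n_f² − 1/n_i²), so 1/n_f² − 1/n_i² = 0.8887.
Trying n_f = 1 gives 1/n_i² = 0.1113, i.e. n_i ≈ 3; this pair matches.

n_i = 3, n_f = 1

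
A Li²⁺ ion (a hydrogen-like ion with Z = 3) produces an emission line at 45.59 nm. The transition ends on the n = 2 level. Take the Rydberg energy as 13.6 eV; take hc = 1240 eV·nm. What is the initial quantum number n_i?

The photon energy is ΔE = hc/λ = 1240 / 45.59 = 27.20 eV.
With Z = 3, ΔE = 122.4 × (1/n_f² − 1/n_i²), so 1/n_f² − 1/n_i² = 0.2222.
With n_f = 2: 1/n_i² = 1/4 − 0.2222 = 0.02779, so n_i ≈ 6.00.

n_i = 6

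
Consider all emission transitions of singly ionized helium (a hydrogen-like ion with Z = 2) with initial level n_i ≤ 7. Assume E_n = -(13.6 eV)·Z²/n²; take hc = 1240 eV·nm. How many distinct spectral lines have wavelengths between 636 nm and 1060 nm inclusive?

Enumerate all n_i → n_f pairs with 1 ≤ n_f < n_i ≤ 7 and compute λ = 1240 / [13.6·4·(1/n_f² − 1/n_i²)].
Lines falling in [636, 1060] nm: 6→4 (656.5 nm), 5→4 (1013 nm).

2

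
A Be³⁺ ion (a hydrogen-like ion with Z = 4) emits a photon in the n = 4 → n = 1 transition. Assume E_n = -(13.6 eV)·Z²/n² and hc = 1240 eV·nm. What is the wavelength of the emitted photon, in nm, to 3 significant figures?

For Z = 4 the level energies scale as Z², so the effective Rydberg energy is 13.6 × 16 = 217.6 eV.
ΔE = 217.6 × (1/1² − 1/4²) = 217.6 × 0.9375 = 204.0 eV.
λ = hc/ΔE = 1240 / 204.0 = 6.08 nm.

6.08 nm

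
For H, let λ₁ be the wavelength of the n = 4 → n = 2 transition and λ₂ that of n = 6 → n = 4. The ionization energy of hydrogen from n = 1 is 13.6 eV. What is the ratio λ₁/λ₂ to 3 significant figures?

λ ∝ 1/ΔE ∝ 1/(1/n_f² − 1/n_i²), and the Z² and hc factors cancel in the ratio.
λ₁/λ₂ = (1/4² − 1/6²)/(1/2² − 1/4²) = 0.03472/0.1875 = 0.185.

0.185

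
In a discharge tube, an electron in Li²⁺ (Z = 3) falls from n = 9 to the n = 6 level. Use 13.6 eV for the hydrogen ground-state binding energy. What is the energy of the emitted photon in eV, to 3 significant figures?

1.89 eV

The Bohr energies scale as Z², so for Z = 3: E_n = −122.4/n² eV.
E_9 = −122.4/81 = −1.511 eV and E_6 = −122.4/36 = −3.400 eV.
The photon energy is |E_9 − E_6| = 1.89 eV.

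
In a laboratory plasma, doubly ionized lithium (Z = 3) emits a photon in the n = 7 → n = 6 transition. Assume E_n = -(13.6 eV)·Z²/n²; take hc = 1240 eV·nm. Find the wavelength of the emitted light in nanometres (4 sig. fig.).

1375 nm

For Z = 3 the level energies scale as Z², so the effective Rydberg energy is 13.6 × 9 = 122.4 eV.
ΔE = 122.4 × (1/6² − 1/7²) = 122.4 × 0.007370 = 0.9020 eV.
λ = hc/ΔE = 1240 / 0.9020 = 1375 nm.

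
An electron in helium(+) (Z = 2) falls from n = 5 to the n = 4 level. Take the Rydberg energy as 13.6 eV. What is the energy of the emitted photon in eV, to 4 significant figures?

The Bohr energies scale as Z², so for Z = 2: E_n = −54.40/n² eV.
E_5 = −54.40/25 = −2.176 eV and E_4 = −54.40/16 = −3.400 eV.
The photon energy is |E_5 − E_4| = 1.224 eV.

1.224 eV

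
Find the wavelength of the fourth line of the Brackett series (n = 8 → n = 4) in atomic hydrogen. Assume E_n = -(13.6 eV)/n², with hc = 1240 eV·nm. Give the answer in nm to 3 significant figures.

The Brackett series terminates on n_f = 4; the fourth line has n_i = 4+4 = 8.
ΔE = 13.60 × (1/4² − 1/8²) = 0.6375 eV.
λ = 1240 / 0.6375 = 1950 nm.

1950 nm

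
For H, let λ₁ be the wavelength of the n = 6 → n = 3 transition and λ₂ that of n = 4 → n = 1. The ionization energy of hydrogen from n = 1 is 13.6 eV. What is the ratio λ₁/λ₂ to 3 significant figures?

11.3

λ ∝ 1/ΔE ∝ 1/(1/n_f² − 1/n_i²), and the Z² and hc factors cancel in the ratio.
λ₁/λ₂ = (1/1² − 1/4²)/(1/3² − 1/6²) = 0.9375/0.08333 = 11.3.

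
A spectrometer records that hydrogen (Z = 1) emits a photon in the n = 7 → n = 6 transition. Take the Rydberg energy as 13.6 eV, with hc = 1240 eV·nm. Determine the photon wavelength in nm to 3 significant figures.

12400 nm

ΔE = 13.60 × (1/6² − 1/7²) = 13.60 × 0.007370 = 0.1002 eV.
λ = hc/ΔE = 1240 / 0.1002 = 12400 nm.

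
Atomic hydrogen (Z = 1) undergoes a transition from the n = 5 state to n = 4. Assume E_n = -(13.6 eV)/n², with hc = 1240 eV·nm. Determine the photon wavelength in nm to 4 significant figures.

4052 nm

ΔE = 13.60 × (1/4² − 1/5²) = 13.60 × 0.02250 = 0.3060 eV.
λ = hc/ΔE = 1240 / 0.3060 = 4052 nm.
This line belongs to the Brackett series.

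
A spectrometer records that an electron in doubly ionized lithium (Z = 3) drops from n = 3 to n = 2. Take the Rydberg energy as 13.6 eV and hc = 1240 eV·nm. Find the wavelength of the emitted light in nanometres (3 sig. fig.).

For Z = 3 the level energies scale as Z², so the effective Rydberg energy is 13.6 × 9 = 122.4 eV.
ΔE = 122.4 × (1/2² − 1/3²) = 122.4 × 0.1389 = 17.00 eV.
λ = hc/ΔE = 1240 / 17.00 = 72.9 nm.

72.9 nm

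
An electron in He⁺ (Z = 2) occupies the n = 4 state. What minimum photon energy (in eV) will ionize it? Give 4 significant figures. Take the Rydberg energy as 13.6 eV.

3.400 eV

E_n = −13.6 Z²/n² = −54.40/n² eV for Z = 2.
E_4 = −54.40/16 = −3.400 eV, so ionization (to E = 0) requires 3.400 eV.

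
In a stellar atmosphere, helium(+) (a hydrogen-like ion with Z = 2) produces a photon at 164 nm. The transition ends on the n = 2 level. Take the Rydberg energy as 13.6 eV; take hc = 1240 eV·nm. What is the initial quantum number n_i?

The photon energy is ΔE = hc/λ = 1240 / 164 = 7.561 eV.
With Z = 2, ΔE = 54.40 × (1/n_f² − 1/n_i²), so 1/n_f² − 1/n_i² = 0.1390.
With n_f = 2: 1/n_i² = 1/4 − 0.1390 = 0.1110, so n_i ≈ 3.00.

n_i = 3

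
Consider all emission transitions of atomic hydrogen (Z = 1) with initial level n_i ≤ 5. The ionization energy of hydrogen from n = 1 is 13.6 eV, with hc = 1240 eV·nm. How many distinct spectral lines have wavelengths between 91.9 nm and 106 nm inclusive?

3

Enumerate all n_i → n_f pairs with 1 ≤ n_f < n_i ≤ 5 and compute λ = 1240 / [13.6·1·(1/n_f² − 1/n_i²)].
Lines falling in [91.9, 106] nm: 5→1 (94.98 nm), 4→1 (97.25 nm), 3→1 (102.6 nm).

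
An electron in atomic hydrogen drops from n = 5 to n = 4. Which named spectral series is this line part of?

Brackett

The series is set by the lower level: n_f = 4 is the Brackett series.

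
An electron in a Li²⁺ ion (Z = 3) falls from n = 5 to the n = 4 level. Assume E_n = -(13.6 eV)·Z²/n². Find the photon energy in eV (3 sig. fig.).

2.75 eV

The Bohr energies scale as Z², so for Z = 3: E_n = −122.4/n² eV.
E_5 = −122.4/25 = −4.896 eV and E_4 = −122.4/16 = −7.650 eV.
The photon energy is |E_5 − E_4| = 2.75 eV.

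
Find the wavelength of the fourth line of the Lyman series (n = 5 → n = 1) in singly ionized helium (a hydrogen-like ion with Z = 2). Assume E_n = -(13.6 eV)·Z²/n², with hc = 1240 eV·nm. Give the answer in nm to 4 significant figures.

The Lyman series terminates on n_f = 1; the fourth line has n_i = 1+4 = 5.
ΔE = 54.40 × (1/1² − 1/5²) = 52.22 eV.
λ = 1240 / 52.22 = 23.74 nm.

23.74 nm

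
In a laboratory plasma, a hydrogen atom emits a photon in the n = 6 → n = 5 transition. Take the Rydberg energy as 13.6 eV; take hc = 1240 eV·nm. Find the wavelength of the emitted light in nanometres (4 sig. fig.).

7460 nm

ΔE = 13.60 × (1/5² − 1/6²) = 13.60 × 0.01222 = 0.1662 eV.
λ = hc/ΔE = 1240 / 0.1662 = 7460 nm.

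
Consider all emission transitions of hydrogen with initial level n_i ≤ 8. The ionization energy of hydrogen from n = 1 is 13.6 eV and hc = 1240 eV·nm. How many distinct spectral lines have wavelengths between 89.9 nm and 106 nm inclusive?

6

Enumerate all n_i → n_f pairs with 1 ≤ n_f < n_i ≤ 8 and compute λ = 1240 / [13.6·1·(1/n_f² − 1/n_i²)].
Lines falling in [89.9, 106] nm: 8→1 (92.62 nm), 7→1 (93.08 nm), 6→1 (93.78 nm), 5→1 (94.98 nm), 4→1 (97.25 nm), 3→1 (102.6 nm).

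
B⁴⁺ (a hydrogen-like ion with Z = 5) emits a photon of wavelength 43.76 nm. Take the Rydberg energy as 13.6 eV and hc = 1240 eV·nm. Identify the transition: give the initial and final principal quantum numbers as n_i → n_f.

n_i = 6, n_f = 3

The photon energy is ΔE = hc/λ = 1240 / 43.76 = 28.34 eV.
With Z = 5, ΔE = 340.0 × (1/n_f² − 1/n_i²), so 1/n_f² − 1/n_i² = 0.08334.
Trying n_f = 3 gives 1/n_i² = 0.02777, i.e. n_i ≈ 6; this pair matches.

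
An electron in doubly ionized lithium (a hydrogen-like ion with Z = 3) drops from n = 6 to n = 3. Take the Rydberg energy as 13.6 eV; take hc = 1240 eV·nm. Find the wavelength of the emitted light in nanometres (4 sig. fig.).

For Z = 3 the level energies scale as Z², so the effective Rydberg energy is 13.6 × 9 = 122.4 eV.
ΔE = 122.4 × (1/3² − 1/6²) = 122.4 × 0.08333 = 10.20 eV.
λ = hc/ΔE = 1240 / 10.20 = 121.6 nm.

121.6 nm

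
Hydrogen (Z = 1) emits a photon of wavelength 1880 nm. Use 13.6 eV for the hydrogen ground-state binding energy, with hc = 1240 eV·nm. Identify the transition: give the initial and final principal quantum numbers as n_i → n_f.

The photon energy is ΔE = hc/λ = 1240 / 1880 = 0.6596 eV.
With Z = 1, ΔE = 13.60 × (1/n_f² − 1/n_i²), so 1/n_f² − 1/n_i² = 0.04850.
Trying n_f = 3 gives 1/n_i² = 0.06261, i.e. n_i ≈ 4; this pair matches.

n_i = 4, n_f = 3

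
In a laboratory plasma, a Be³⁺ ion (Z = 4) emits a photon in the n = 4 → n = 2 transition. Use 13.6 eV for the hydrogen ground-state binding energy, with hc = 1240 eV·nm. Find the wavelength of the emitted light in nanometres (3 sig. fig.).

30.4 nm

For Z = 4 the level energies scale as Z², so the effective Rydberg energy is 13.6 × 16 = 217.6 eV.
ΔE = 217.6 × (1/2² − 1/4²) = 217.6 × 0.1875 = 40.80 eV.
λ = hc/ΔE = 1240 / 40.80 = 30.4 nm.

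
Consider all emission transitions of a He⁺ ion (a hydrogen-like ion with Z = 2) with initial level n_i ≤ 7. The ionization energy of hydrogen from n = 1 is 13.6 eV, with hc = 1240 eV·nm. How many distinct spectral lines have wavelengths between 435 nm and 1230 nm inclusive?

Enumerate all n_i → n_f pairs with 1 ≤ n_f < n_i ≤ 7 and compute λ = 1240 / [13.6·4·(1/n_f² − 1/n_i²)].
Lines falling in [435, 1230] nm: 4→3 (468.9 nm), 7→4 (541.5 nm), 6→4 (656.5 nm), 5→4 (1013 nm), 7→5 (1163 nm).

5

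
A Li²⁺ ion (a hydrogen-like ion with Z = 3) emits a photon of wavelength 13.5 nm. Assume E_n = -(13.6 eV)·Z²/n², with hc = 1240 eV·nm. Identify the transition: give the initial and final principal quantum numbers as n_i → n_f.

The photon energy is ΔE = hc/λ = 1240 / 13.5 = 91.85 eV.
With Z = 3, ΔE = 122.4 × (1/n_f² − 1/n_i²), so 1/n_f² − 1/n_i² = 0.7504.
Trying n_f = 1 gives 1/n_i² = 0.2496, i.e. n_i ≈ 2; this pair matches.

n_i = 2, n_f = 1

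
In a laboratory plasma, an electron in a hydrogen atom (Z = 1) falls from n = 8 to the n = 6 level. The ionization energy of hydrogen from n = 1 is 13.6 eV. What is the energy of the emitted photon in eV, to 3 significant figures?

0.165 eV

E_8 = −13.60/64 = −0.2125 eV and E_6 = −13.60/36 = −0.3778 eV.
The photon energy is |E_8 − E_6| = 0.165 eV.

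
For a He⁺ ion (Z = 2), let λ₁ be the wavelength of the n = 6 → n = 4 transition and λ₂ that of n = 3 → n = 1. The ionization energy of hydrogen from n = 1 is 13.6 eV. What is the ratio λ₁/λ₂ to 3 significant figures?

25.6

λ ∝ 1/ΔE ∝ 1/(1/n_f² − 1/n_i²), and the Z² and hc factors cancel in the ratio.
λ₁/λ₂ = (1/1² − 1/3²)/(1/4² − 1/6²) = 0.8889/0.03472 = 25.6.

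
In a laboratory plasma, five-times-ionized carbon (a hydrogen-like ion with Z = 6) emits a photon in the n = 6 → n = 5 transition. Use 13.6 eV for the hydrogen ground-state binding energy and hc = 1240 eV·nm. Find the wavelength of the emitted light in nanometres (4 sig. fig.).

207.2 nm

For Z = 6 the level energies scale as Z², so the effective Rydberg energy is 13.6 × 36 = 489.6 eV.
ΔE = 489.6 × (1/5² − 1/6²) = 489.6 × 0.01222 = 5.984 eV.
λ = hc/ΔE = 1240 / 5.984 = 207.2 nm.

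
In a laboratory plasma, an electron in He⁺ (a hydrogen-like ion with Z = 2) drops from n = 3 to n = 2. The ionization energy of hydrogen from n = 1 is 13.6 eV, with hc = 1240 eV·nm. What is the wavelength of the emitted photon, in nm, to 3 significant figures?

For Z = 2 the level energies scale as Z², so the effective Rydberg energy is 13.6 × 4 = 54.40 eV.
ΔE = 54.40 × (1/2² − 1/3²) = 54.40 × 0.1389 = 7.556 eV.
λ = hc/ΔE = 1240 / 7.556 = 164 nm.

164 nm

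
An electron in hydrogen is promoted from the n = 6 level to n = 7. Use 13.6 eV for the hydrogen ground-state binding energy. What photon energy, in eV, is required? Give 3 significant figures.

E_7 = −13.60/49 = −0.2776 eV and E_6 = −13.60/36 = −0.3778 eV.
The photon energy is |E_7 − E_6| = 0.100 eV.

0.100 eV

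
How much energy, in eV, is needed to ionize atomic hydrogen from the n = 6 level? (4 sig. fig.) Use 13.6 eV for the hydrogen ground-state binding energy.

E_6 = −13.60/36 = −0.3778 eV, so ionization (to E = 0) requires 0.3778 eV.

0.3778 eV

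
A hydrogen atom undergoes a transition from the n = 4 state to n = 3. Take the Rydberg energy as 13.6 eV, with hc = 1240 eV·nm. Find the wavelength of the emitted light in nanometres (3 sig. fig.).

ΔE = 13.60 × (1/3² − 1/4²) = 13.60 × 0.04861 = 0.6611 eV.
λ = hc/ΔE = 1240 / 0.6611 = 1880 nm.
This line belongs to the Paschen series.

1880 nm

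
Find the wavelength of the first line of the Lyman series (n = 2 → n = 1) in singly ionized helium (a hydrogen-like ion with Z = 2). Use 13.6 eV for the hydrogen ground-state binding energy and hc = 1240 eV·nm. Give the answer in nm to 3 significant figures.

The Lyman series terminates on n_f = 1; the first line has n_i = 1+1 = 2.
ΔE = 54.40 × (1/1² − 1/2²) = 40.80 eV.
λ = 1240 / 40.80 = 30.4 nm.

30.4 nm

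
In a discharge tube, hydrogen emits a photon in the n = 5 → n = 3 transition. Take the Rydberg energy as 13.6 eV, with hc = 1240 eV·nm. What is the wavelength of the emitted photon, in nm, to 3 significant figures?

1280 nm

ΔE = 13.60 × (1/3² − 1/5²) = 13.60 × 0.07111 = 0.9671 eV.
λ = hc/ΔE = 1240 / 0.9671 = 1280 nm.
This line belongs to the Paschen series.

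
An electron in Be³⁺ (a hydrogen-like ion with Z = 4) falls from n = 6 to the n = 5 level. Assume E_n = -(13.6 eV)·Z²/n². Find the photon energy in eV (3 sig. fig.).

The Bohr energies scale as Z², so for Z = 4: E_n = −217.6/n² eV.
E_6 = −217.6/36 = −6.044 eV and E_5 = −217.6/25 = −8.704 eV.
The photon energy is |E_6 − E_5| = 2.66 eV.

2.66 eV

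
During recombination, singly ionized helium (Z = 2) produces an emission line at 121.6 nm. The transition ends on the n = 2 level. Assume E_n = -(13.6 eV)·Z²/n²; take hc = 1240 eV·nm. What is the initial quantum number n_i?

n_i = 4

The photon energy is ΔE = hc/λ = 1240 / 121.6 = 10.20 eV.
With Z = 2, ΔE = 54.40 × (1/n_f² − 1/n_i²), so 1/n_f² − 1/n_i² = 0.1875.
With n_f = 2: 1/n_i² = 1/4 − 0.1875 = 0.06255, so n_i ≈ 4.00.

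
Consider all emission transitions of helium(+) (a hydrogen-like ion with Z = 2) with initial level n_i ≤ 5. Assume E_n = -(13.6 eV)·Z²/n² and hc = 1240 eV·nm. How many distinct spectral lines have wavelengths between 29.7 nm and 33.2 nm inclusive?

1

Enumerate all n_i → n_f pairs with 1 ≤ n_f < n_i ≤ 5 and compute λ = 1240 / [13.6·4·(1/n_f² − 1/n_i²)].
Lines falling in [29.7, 33.2] nm: 2→1 (30.39 nm).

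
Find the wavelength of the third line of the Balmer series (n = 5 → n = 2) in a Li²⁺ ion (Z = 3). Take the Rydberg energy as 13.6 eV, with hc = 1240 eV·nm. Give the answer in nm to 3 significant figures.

48.2 nm

The Balmer series terminates on n_f = 2; the third line has n_i = 2+3 = 5.
ΔE = 122.4 × (1/2² − 1/5²) = 25.70 eV.
λ = 1240 / 25.70 = 48.2 nm.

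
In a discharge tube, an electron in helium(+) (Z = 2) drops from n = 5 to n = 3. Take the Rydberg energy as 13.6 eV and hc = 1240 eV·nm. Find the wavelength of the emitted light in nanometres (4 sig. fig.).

For Z = 2 the level energies scale as Z², so the effective Rydberg energy is 13.6 × 4 = 54.40 eV.
ΔE = 54.40 × (1/3² − 1/5²) = 54.40 × 0.07111 = 3.868 eV.
λ = hc/ΔE = 1240 / 3.868 = 320.5 nm.

320.5 nm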